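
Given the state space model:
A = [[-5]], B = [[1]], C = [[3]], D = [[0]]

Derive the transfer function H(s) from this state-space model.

(sI - A)⁻¹ = 1/(s + 5). H(s) = 3 × 1/(s + 5) + 0 = 3/(s + 5).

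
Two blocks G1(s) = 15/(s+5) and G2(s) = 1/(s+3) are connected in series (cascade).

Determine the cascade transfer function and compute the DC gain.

Series: multiply transfer functions. G_eq = 15/(s+5) × 1/(s+3) = 15/((s+5)(s+3)). DC gain = 15/(5×3) = 1.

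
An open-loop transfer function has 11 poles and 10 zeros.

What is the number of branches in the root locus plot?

Root locus has n branches where n = number of poles = 11.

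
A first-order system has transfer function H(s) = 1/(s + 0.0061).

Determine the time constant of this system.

For H(s) = 1/(s + 1/τ), the pole is at -1/τ = -0.0061, so τ = 1/0.0061 = 163.9 s.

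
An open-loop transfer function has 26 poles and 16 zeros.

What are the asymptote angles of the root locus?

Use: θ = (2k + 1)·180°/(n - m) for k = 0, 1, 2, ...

n - m = 26 - 16 = 10. Angles: θk = (2k + 1)·180°/10 = 18°, 54°, 90°, 126°, 162°, 198°, 234°, 270°, 306°, 342°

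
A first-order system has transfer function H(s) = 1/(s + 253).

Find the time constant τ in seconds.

For H(s) = 1/(s + 1/τ), the pole is at -1/τ = -253, so τ = 1/253 = 0.0040 s.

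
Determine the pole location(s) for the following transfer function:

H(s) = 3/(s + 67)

Pole is where denominator = 0: s + 67 = 0, so s = -67.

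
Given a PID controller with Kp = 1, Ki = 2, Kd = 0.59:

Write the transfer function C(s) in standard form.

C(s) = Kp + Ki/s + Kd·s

Substituting values: C(s) = 1 + 2/s + 0.59s = (0.59s² + s + 2)/s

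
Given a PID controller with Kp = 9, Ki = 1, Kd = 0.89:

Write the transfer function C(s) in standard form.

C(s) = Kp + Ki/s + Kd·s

Substituting values: C(s) = 9 + 1/s + 0.89s = (0.89s² + 9s + 1)/s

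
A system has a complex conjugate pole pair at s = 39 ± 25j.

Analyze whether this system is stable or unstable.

Real part of poles is 39 (> 0, right half-plane). Unstable.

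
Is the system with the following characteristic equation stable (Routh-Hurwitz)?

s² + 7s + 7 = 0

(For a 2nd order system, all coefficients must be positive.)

Coefficients: 1, 7, 7. All positive, so system is stable.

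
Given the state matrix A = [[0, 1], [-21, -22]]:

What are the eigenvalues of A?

det(A - λI) = λ² - (-22)λ + 21 = (λ - (-21))(λ - (-1)). Eigenvalues: -21, -1.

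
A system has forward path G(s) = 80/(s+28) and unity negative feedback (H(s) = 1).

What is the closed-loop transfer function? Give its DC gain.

T(s) = G/(1+GH) = [80/(s+28)] / [1 + 80/(s+28)] = 80/(s+28+80) = 80/(s+108). DC gain = 80/108 = 0.7407.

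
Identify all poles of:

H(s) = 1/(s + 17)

Pole is where denominator = 0: s + 17 = 0, so s = -17.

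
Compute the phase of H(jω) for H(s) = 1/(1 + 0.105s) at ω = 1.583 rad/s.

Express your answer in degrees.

Phase = -arctan(ωτ) = -arctan(1.583 × 0.105) = -9.4°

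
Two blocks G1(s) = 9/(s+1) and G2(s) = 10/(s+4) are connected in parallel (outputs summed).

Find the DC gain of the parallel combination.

Parallel: G_eq = G1 + G2. DC gain = G1(0) + G2(0) = 9/1 + 10/4 = 9 + 2.5 = 11.5.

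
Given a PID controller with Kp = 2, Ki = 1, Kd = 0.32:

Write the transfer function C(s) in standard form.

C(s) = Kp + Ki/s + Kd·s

Substituting values: C(s) = 2 + 1/s + 0.32s = (0.32s² + 2s + 1)/s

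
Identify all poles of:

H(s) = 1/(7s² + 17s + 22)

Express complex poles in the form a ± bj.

Discriminant = 17² - 4×7×22 = 289 - 616 = -327 < 0, so the poles are a complex conjugate pair s = (-17 ± j√327)/(2×7). Real part = -17/(2×7) = -17/14 ≈ -1.2143; imaginary part = ±√327/(2×7) ≈ 1.2917. Poles: s = -1.2143 ± 1.2917j.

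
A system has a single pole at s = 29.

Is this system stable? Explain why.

Pole at s = 29 is in the right half-plane. Unstable.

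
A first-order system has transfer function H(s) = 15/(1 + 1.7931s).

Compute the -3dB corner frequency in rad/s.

Corner frequency = 1/τ = 1/1.7931 = 0.558 rad/s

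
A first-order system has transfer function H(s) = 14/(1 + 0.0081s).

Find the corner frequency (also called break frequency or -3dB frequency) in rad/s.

Corner frequency = 1/τ = 1/0.0081 = 123.457 rad/s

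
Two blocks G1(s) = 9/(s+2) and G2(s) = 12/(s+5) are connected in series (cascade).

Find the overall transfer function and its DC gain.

Series: multiply transfer functions. G_eq = 9/(s+2) × 12/(s+5) = 108/((s+2)(s+5)). DC gain = 108/(2×5) = 10.8.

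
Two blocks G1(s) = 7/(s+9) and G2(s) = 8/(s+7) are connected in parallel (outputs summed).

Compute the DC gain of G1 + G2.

Parallel: G_eq = G1 + G2. DC gain = G1(0) + G2(0) = 7/9 + 8/7 = 0.7778 + 1.1429 = 1.9206.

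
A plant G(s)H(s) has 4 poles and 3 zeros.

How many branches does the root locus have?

Root locus has n branches where n = number of poles = 4.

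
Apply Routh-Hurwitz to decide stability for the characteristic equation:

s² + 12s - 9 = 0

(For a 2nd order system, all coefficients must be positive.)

Coefficients: 1, 12, -9. c=-9 not positive, so system is unstable.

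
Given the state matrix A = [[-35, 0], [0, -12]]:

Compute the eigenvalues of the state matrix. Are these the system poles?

For diagonal matrix, eigenvalues are diagonal entries: λ₁ = -35, λ₂ = -12. Eigenvalues of A = system poles.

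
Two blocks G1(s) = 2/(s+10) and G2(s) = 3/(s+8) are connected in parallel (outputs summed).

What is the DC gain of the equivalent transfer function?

Parallel: G_eq = G1 + G2. DC gain = G1(0) + G2(0) = 2/10 + 3/8 = 0.2 + 0.375 = 0.575.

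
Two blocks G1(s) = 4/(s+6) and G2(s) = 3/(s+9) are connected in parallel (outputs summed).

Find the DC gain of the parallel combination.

Parallel: G_eq = G1 + G2. DC gain = G1(0) + G2(0) = 4/6 + 3/9 = 0.6667 + 0.3333 = 1.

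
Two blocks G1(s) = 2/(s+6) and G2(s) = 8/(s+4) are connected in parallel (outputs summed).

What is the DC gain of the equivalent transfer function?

Parallel: G_eq = G1 + G2. DC gain = G1(0) + G2(0) = 2/6 + 8/4 = 0.3333 + 2 = 2.3333.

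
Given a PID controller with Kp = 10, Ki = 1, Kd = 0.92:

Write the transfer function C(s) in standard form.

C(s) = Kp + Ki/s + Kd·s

Substituting values: C(s) = 10 + 1/s + 0.92s = (0.92s² + 10s + 1)/s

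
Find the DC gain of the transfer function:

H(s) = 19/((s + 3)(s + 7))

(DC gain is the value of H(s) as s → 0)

DC gain = H(0) = 19/(3 × 7) = 19/21 = 0.9048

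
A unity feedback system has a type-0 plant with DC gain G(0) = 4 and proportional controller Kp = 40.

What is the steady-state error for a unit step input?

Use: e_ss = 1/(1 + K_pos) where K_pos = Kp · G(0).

K_pos = Kp · G(0) = 40 × 4 = 160. e_ss = 1/(1 + 160) = 0.0062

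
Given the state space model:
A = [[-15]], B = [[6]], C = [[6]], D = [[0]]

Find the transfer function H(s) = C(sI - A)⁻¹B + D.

(sI - A)⁻¹ = 1/(s + 15). H(s) = 6 × 6/(s + 15) + 0 = 36/(s + 15).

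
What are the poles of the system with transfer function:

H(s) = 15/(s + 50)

Pole is where denominator = 0: s + 50 = 0, so s = -50.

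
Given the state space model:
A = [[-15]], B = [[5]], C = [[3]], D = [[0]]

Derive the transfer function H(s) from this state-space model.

(sI - A)⁻¹ = 1/(s + 15). H(s) = 3 × 5/(s + 15) + 0 = 15/(s + 15).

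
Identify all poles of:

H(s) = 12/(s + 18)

Pole is where denominator = 0: s + 18 = 0, so s = -18.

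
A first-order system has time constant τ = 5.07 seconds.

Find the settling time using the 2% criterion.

For first-order system, 2% settling time ≈ 4τ = 4 × 5.07 = 20.28 s.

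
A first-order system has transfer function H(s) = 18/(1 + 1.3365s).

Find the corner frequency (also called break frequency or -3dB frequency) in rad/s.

Corner frequency = 1/τ = 1/1.3365 = 0.748 rad/s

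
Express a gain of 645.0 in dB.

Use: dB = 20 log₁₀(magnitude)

dB = 20 log₁₀(645.0) = 56.2 dB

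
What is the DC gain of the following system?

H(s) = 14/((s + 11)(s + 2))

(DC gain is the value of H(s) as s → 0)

DC gain = H(0) = 14/(11 × 2) = 14/22 = 0.6364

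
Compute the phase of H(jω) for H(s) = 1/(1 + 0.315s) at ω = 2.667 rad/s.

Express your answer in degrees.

Phase = -arctan(ωτ) = -arctan(2.667 × 0.315) = -40.0°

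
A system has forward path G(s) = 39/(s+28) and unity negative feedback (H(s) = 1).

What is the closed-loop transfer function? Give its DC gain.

T(s) = G/(1+GH) = [39/(s+28)] / [1 + 39/(s+28)] = 39/(s+28+39) = 39/(s+67). DC gain = 39/67 = 0.5821.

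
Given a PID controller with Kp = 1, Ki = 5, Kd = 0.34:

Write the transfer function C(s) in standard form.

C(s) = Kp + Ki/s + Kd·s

Substituting values: C(s) = 1 + 5/s + 0.34s = (0.34s² + s + 5)/s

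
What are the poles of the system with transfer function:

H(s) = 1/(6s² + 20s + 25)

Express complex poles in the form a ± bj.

Discriminant = 20² - 4×6×25 = 400 - 600 = -200 < 0, so the poles are a complex conjugate pair s = (-20 ± j√200)/(2×6). Real part = -20/(2×6) = -20/12 ≈ -1.6667; imaginary part = ±√200/(2×6) ≈ 1.1785. Poles: s = -1.6667 ± 1.1785j.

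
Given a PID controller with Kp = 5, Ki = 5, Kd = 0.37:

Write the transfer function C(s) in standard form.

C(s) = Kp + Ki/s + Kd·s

Substituting values: C(s) = 5 + 5/s + 0.37s = (0.37s² + 5s + 5)/s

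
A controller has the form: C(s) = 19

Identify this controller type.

This is a Proportional (P) controller.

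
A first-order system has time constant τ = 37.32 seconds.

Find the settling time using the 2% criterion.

For first-order system, 2% settling time ≈ 4τ = 4 × 37.32 = 149.28 s.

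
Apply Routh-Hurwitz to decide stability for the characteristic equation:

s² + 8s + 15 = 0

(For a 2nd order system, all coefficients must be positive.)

Coefficients: 1, 8, 15. All positive, so system is stable.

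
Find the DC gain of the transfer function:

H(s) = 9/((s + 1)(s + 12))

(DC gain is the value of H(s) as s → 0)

DC gain = H(0) = 9/(1 × 12) = 9/12 = 0.75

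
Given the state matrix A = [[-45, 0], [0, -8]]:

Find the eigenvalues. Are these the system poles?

For diagonal matrix, eigenvalues are diagonal entries: λ₁ = -45, λ₂ = -8. Eigenvalues of A = system poles.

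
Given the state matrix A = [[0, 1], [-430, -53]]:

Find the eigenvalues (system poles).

det(A - λI) = λ² - (-53)λ + 430 = (λ - (-43))(λ - (-10)). Eigenvalues: -43, -10.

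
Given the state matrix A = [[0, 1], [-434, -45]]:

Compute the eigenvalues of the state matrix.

det(A - λI) = λ² - (-45)λ + 434 = (λ - (-31))(λ - (-14)). Eigenvalues: -31, -14.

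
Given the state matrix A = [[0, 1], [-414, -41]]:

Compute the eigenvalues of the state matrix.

det(A - λI) = λ² - (-41)λ + 414 = (λ - (-23))(λ - (-18)). Eigenvalues: -23, -18.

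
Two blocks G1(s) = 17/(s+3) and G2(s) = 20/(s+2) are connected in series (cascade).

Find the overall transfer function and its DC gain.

Series: multiply transfer functions. G_eq = 17/(s+3) × 20/(s+2) = 340/((s+3)(s+2)). DC gain = 340/(3×2) = 56.6667.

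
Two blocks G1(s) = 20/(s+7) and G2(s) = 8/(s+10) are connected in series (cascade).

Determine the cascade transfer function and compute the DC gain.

Series: multiply transfer functions. G_eq = 20/(s+7) × 8/(s+10) = 160/((s+7)(s+10)). DC gain = 160/(7×10) = 2.2857.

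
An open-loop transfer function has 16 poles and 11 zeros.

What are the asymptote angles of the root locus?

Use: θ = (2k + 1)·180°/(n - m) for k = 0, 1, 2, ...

n - m = 16 - 11 = 5. Angles: θk = (2k + 1)·180°/5 = 36°, 108°, 180°, 252°, 324°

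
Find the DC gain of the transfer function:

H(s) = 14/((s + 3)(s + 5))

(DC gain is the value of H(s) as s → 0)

DC gain = H(0) = 14/(3 × 5) = 14/15 = 0.9333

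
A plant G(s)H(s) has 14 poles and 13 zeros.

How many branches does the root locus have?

Root locus has n branches where n = number of poles = 14.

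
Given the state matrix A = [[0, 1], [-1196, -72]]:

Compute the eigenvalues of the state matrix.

det(A - λI) = λ² - (-72)λ + 1196 = (λ - (-26))(λ - (-46)). Eigenvalues: -26, -46.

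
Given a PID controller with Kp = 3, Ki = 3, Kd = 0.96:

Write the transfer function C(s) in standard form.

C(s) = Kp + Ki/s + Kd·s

Substituting values: C(s) = 3 + 3/s + 0.96s = (0.96s² + 3s + 3)/s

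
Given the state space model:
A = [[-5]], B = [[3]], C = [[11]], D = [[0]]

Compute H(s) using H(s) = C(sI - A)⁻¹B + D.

(sI - A)⁻¹ = 1/(s + 5). H(s) = 11 × 3/(s + 5) + 0 = 33/(s + 5).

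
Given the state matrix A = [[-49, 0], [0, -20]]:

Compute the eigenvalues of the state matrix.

For diagonal matrix, eigenvalues are diagonal entries: λ₁ = -49, λ₂ = -20.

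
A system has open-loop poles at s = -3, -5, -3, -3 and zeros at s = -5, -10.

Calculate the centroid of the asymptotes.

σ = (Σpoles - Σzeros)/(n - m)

σ = (Σpoles - Σzeros)/(n - m) = (-14 - (-15))/(4 - 2) = 1/2 = 0.5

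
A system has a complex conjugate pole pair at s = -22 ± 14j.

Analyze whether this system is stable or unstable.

Real part of poles is -22 (< 0, left half-plane). Stable.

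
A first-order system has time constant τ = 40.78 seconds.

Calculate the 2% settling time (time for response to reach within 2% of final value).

For first-order system, 2% settling time ≈ 4τ = 4 × 40.78 = 163.12 s.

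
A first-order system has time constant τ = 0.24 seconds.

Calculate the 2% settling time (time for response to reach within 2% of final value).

For first-order system, 2% settling time ≈ 4τ = 4 × 0.24 = 0.96 s.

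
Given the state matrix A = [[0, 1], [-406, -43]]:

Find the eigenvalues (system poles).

det(A - λI) = λ² - (-43)λ + 406 = (λ - (-29))(λ - (-14)). Eigenvalues: -29, -14.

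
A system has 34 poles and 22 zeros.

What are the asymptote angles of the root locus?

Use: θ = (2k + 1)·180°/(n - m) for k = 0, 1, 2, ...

n - m = 34 - 22 = 12. Angles: θk = (2k + 1)·180°/12 = 15°, 45°, 75°, 105°, 135°, 165°, 195°, 225°, 255°, 285°, 315°, 345°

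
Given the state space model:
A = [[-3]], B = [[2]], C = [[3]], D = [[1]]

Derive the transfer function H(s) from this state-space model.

(sI - A)⁻¹ = 1/(s + 3). H(s) = 3×2/(s + 3) + 1 = (s + 9)/(s + 3).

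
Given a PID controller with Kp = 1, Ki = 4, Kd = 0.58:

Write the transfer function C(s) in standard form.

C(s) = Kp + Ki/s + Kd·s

Substituting values: C(s) = 1 + 4/s + 0.58s = (0.58s² + s + 4)/s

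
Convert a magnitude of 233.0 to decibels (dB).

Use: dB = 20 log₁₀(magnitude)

dB = 20 log₁₀(233.0) = 47.3 dB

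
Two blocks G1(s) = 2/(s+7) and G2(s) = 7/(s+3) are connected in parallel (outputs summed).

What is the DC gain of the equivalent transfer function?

Parallel: G_eq = G1 + G2. DC gain = G1(0) + G2(0) = 2/7 + 7/3 = 0.2857 + 2.3333 = 2.6190.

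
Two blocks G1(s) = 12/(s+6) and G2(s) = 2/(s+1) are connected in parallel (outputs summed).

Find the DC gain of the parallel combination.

Parallel: G_eq = G1 + G2. DC gain = G1(0) + G2(0) = 12/6 + 2/1 = 2 + 2 = 4.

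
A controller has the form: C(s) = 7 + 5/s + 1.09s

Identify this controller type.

This is a Proportional-Integral-Derivative (PID) controller.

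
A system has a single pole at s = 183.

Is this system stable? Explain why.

Pole at s = 183 is in the right half-plane. Unstable.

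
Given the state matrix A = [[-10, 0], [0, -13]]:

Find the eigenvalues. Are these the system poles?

For diagonal matrix, eigenvalues are diagonal entries: λ₁ = -10, λ₂ = -13. Eigenvalues of A = system poles.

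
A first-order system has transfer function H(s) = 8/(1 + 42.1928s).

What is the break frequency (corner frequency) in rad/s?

Corner frequency = 1/τ = 1/42.1928 = 0.024 rad/s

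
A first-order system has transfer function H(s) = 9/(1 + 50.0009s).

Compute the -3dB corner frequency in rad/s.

Corner frequency = 1/τ = 1/50.0009 = 0.02 rad/s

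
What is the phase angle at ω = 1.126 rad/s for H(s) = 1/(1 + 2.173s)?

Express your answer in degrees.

Phase = -arctan(ωτ) = -arctan(1.126 × 2.173) = -67.8°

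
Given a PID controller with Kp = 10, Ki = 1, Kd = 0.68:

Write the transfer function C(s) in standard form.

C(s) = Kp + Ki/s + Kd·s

Substituting values: C(s) = 10 + 1/s + 0.68s = (0.68s² + 10s + 1)/s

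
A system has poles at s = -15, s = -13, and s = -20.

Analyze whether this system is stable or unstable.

All poles are in the left half-plane. System is stable.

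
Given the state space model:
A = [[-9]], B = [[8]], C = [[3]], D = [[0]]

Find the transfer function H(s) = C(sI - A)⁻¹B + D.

(sI - A)⁻¹ = 1/(s + 9). H(s) = 3 × 8/(s + 9) + 0 = 24/(s + 9).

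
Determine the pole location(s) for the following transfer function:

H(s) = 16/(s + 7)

Pole is where denominator = 0: s + 7 = 0, so s = -7.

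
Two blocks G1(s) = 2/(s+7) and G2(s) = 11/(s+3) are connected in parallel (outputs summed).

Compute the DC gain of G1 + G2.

Parallel: G_eq = G1 + G2. DC gain = G1(0) + G2(0) = 2/7 + 11/3 = 0.2857 + 3.6667 = 3.9524.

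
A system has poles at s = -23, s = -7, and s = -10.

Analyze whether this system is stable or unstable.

All poles are in the left half-plane. System is stable.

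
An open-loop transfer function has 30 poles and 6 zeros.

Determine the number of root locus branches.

Root locus has n branches where n = number of poles = 30.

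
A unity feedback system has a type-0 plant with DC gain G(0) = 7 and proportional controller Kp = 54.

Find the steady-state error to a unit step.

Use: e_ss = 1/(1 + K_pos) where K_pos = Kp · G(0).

K_pos = Kp · G(0) = 54 × 7 = 378. e_ss = 1/(1 + 378) = 0.0026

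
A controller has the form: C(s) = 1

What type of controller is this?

This is a Proportional (P) controller.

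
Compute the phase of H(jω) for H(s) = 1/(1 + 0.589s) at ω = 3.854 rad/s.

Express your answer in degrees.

Phase = -arctan(ωτ) = -arctan(3.854 × 0.589) = -66.2°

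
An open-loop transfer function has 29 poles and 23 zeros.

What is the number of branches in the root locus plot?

Root locus has n branches where n = number of poles = 29.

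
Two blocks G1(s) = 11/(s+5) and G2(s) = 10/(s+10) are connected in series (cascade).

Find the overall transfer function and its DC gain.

Series: multiply transfer functions. G_eq = 11/(s+5) × 10/(s+10) = 110/((s+5)(s+10)). DC gain = 110/(5×10) = 2.2.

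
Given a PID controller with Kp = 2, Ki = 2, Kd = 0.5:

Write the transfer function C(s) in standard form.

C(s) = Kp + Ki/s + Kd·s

Substituting values: C(s) = 2 + 2/s + 0.5s = (0.5s² + 2s + 2)/s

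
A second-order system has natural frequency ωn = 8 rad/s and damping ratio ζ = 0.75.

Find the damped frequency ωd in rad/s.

ωd = ωn√(1 - ζ²) = 8√(1 - 0.75²) = 5.29 rad/s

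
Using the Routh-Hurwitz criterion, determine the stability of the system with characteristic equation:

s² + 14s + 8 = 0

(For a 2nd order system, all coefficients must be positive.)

Coefficients: 1, 14, 8. All positive, so system is stable.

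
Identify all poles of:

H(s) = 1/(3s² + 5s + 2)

Discriminant = 5² - 4×3×2 = 25 - 24 = 1 > 0, so two distinct real poles. Using quadratic formula: s = (-5 ± √1)/(2×3) = (-5 ± √1)/6, with √1 = 1. s₁ = -4/6 ≈ -0.6667, s₂ = -6/6 = -1. Poles: s₁ = -0.6667, s₂ = -1.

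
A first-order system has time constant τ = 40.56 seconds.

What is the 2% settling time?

For first-order system, 2% settling time ≈ 4τ = 4 × 40.56 = 162.24 s.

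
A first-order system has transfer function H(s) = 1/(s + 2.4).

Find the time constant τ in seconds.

For H(s) = 1/(s + 1/τ), the pole is at -1/τ = -2.4, so τ = 1/2.4 = 0.4167 s.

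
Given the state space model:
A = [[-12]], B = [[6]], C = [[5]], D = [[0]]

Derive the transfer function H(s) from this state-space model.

(sI - A)⁻¹ = 1/(s + 12). H(s) = 5 × 6/(s + 12) + 0 = 30/(s + 12).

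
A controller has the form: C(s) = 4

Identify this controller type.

This is a Proportional (P) controller.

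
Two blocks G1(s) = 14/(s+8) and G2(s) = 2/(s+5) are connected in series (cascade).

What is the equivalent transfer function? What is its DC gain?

Series: multiply transfer functions. G_eq = 14/(s+8) × 2/(s+5) = 28/((s+8)(s+5)). DC gain = 28/(8×5) = 0.7.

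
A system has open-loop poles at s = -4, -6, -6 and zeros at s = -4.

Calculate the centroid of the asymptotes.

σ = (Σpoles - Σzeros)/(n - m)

σ = (Σpoles - Σzeros)/(n - m) = (-16 - (-4))/(3 - 1) = -12/2 = -6.0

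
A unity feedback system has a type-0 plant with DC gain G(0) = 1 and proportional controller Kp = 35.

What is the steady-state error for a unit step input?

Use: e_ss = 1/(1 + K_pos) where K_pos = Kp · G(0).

K_pos = Kp · G(0) = 35 × 1 = 35. e_ss = 1/(1 + 35) = 0.0278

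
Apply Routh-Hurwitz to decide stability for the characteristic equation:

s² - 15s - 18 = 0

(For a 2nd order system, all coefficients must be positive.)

Coefficients: 1, -15, -18. b=-15, c=-18 not positive, so system is unstable.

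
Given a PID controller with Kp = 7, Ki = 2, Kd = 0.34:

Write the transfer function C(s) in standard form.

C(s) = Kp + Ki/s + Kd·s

Substituting values: C(s) = 7 + 2/s + 0.34s = (0.34s² + 7s + 2)/s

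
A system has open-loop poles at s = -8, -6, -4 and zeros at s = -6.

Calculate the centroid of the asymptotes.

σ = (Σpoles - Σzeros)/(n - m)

σ = (Σpoles - Σzeros)/(n - m) = (-18 - (-6))/(3 - 1) = -12/2 = -6.0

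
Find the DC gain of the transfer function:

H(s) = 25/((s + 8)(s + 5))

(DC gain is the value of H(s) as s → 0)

DC gain = H(0) = 25/(8 × 5) = 25/40 = 0.625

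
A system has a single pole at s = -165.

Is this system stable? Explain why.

Pole at s = -165 is in the left half-plane. Stable.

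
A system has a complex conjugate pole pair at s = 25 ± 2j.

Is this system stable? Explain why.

Real part of poles is 25 (> 0, right half-plane). Unstable.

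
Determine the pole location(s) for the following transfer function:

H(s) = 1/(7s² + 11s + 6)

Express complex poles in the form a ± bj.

Discriminant = 11² - 4×7×6 = 121 - 168 = -47 < 0, so the poles are a complex conjugate pair s = (-11 ± j√47)/(2×7). Real part = -11/(2×7) = -11/14 ≈ -0.7857; imaginary part = ±√47/(2×7) ≈ 0.4897. Poles: s = -0.7857 ± 0.4897j.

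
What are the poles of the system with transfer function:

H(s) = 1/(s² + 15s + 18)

Discriminant = 15² - 4×1×18 = 225 - 72 = 153 > 0, so two distinct real poles. Using quadratic formula: s = (-15 ± √153)/(2×1) = (-15 ± √153)/2, with √153 ≈ 12.3693. s₁ ≈ -1.3153, s₂ ≈ -13.6847. Poles: s₁ = -1.3153, s₂ = -13.6847.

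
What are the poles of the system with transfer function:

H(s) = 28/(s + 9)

Pole is where denominator = 0: s + 9 = 0, so s = -9.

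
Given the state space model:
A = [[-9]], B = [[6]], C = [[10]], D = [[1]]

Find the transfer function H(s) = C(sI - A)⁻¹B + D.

(sI - A)⁻¹ = 1/(s + 9). H(s) = 10×6/(s + 9) + 1 = (s + 69)/(s + 9).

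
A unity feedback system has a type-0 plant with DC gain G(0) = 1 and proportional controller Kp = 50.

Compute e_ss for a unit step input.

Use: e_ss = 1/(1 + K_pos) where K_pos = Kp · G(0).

K_pos = Kp · G(0) = 50 × 1 = 50. e_ss = 1/(1 + 50) = 0.0196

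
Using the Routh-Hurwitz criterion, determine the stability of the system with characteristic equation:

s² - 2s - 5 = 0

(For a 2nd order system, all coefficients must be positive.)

Coefficients: 1, -2, -5. b=-2, c=-5 not positive, so system is unstable.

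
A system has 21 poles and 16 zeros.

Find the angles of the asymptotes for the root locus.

n - m = 21 - 16 = 5. Angles: θk = (2k + 1)·180°/5 = 36°, 108°, 180°, 252°, 324°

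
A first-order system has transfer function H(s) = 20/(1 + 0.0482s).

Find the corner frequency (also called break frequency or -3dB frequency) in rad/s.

Corner frequency = 1/τ = 1/0.0482 = 20.747 rad/s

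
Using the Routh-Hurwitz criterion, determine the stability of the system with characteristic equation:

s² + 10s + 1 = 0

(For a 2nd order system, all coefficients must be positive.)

Coefficients: 1, 10, 1. All positive, so system is stable.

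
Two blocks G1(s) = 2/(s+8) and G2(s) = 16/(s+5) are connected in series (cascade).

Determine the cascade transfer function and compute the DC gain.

Series: multiply transfer functions. G_eq = 2/(s+8) × 16/(s+5) = 32/((s+8)(s+5)). DC gain = 32/(8×5) = 0.8.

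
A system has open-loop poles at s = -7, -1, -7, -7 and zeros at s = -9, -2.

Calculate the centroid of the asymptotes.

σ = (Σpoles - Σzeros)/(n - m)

σ = (Σpoles - Σzeros)/(n - m) = (-22 - (-11))/(4 - 2) = -11/2 = -5.5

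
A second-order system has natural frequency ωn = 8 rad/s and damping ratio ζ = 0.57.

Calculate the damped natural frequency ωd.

ωd = ωn√(1 - ζ²) = 8√(1 - 0.57²) = 6.57 rad/s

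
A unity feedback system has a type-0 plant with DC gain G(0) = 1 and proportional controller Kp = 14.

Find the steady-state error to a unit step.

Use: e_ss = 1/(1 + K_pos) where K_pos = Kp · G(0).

K_pos = Kp · G(0) = 14 × 1 = 14. e_ss = 1/(1 + 14) = 0.0667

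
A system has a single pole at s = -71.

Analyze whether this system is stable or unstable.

Pole at s = -71 is in the left half-plane. Stable.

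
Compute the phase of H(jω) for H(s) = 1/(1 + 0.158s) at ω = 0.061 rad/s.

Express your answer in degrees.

Phase = -arctan(ωτ) = -arctan(0.061 × 0.158) = -0.6°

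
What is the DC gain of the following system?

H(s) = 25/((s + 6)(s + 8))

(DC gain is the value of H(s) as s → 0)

DC gain = H(0) = 25/(6 × 8) = 25/48 = 0.5208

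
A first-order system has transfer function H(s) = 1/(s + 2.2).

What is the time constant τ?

For H(s) = 1/(s + 1/τ), the pole is at -1/τ = -2.2, so τ = 1/2.2 = 0.4545 s.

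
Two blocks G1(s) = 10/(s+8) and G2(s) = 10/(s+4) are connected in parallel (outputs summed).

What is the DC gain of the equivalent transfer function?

Parallel: G_eq = G1 + G2. DC gain = G1(0) + G2(0) = 10/8 + 10/4 = 1.25 + 2.5 = 3.75.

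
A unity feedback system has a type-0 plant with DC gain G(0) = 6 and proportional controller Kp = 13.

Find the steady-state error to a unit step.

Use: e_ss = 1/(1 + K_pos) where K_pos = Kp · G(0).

K_pos = Kp · G(0) = 13 × 6 = 78. e_ss = 1/(1 + 78) = 0.0127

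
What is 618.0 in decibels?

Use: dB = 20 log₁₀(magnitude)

dB = 20 log₁₀(618.0) = 55.8 dB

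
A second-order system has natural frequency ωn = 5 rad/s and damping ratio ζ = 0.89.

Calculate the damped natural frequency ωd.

ωd = ωn√(1 - ζ²) = 5√(1 - 0.89²) = 2.28 rad/s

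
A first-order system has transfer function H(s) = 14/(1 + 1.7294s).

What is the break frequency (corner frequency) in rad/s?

Corner frequency = 1/τ = 1/1.7294 = 0.578 rad/s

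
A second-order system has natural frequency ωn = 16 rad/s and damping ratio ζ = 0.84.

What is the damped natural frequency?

ωd = ωn√(1 - ζ²) = 16√(1 - 0.84²) = 8.68 rad/s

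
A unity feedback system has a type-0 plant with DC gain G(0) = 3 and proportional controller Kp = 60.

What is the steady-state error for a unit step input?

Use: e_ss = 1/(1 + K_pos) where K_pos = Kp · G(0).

K_pos = Kp · G(0) = 60 × 3 = 180. e_ss = 1/(1 + 180) = 0.0055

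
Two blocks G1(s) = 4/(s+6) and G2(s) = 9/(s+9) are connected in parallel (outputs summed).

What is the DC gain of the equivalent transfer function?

Parallel: G_eq = G1 + G2. DC gain = G1(0) + G2(0) = 4/6 + 9/9 = 0.6667 + 1 = 1.6667.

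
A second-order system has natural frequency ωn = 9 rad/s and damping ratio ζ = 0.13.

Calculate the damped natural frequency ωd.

ωd = ωn√(1 - ζ²) = 9√(1 - 0.13²) = 8.92 rad/s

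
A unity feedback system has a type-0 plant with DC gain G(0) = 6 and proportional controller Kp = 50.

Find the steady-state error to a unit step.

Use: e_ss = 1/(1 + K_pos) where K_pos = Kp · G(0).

K_pos = Kp · G(0) = 50 × 6 = 300. e_ss = 1/(1 + 300) = 0.0033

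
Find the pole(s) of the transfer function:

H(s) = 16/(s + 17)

Pole is where denominator = 0: s + 17 = 0, so s = -17.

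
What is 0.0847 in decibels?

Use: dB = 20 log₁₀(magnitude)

dB = 20 log₁₀(0.0847) = -21.4 dB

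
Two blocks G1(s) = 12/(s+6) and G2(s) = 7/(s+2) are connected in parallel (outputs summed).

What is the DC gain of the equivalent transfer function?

Parallel: G_eq = G1 + G2. DC gain = G1(0) + G2(0) = 12/6 + 7/2 = 2 + 3.5 = 5.5.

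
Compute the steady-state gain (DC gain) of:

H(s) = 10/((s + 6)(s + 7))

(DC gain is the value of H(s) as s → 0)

DC gain = H(0) = 10/(6 × 7) = 10/42 = 0.2381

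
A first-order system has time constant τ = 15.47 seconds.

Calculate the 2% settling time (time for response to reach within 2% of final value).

For first-order system, 2% settling time ≈ 4τ = 4 × 15.47 = 61.88 s.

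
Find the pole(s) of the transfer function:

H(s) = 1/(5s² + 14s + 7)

Discriminant = 14² - 4×5×7 = 196 - 140 = 56 > 0, so two distinct real poles. Using quadratic formula: s = (-14 ± √56)/(2×5) = (-14 ± √56)/10, with √56 ≈ 7.4833. s₁ ≈ -0.6517, s₂ ≈ -2.1483. Poles: s₁ = -0.6517, s₂ = -2.1483.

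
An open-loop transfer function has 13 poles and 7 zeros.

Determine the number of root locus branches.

Root locus has n branches where n = number of poles = 13.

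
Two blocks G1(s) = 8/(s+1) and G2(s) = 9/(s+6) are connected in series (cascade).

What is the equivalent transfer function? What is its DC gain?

Series: multiply transfer functions. G_eq = 8/(s+1) × 9/(s+6) = 72/((s+1)(s+6)). DC gain = 72/(1×6) = 12.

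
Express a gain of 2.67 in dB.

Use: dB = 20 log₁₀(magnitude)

dB = 20 log₁₀(2.67) = 8.5 dB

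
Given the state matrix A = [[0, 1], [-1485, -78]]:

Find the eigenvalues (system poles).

det(A - λI) = λ² - (-78)λ + 1485 = (λ - (-45))(λ - (-33)). Eigenvalues: -45, -33.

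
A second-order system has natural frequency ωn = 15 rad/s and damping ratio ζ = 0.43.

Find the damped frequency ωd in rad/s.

ωd = ωn√(1 - ζ²) = 15√(1 - 0.43²) = 13.54 rad/s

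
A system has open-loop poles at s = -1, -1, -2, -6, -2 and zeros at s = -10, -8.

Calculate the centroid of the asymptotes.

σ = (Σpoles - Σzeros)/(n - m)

σ = (Σpoles - Σzeros)/(n - m) = (-12 - (-18))/(5 - 2) = 6/3 = 2.0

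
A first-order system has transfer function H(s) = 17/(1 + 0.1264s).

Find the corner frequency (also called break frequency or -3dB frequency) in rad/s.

Corner frequency = 1/τ = 1/0.1264 = 7.911 rad/s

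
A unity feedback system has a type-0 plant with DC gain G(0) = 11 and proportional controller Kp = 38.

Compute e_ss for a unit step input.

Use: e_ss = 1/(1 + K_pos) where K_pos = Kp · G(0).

K_pos = Kp · G(0) = 38 × 11 = 418. e_ss = 1/(1 + 418) = 0.0024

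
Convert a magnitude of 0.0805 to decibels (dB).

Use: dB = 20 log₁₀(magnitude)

dB = 20 log₁₀(0.0805) = -21.9 dB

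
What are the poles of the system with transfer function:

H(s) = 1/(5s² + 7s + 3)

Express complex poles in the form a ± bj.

Discriminant = 7² - 4×5×3 = 49 - 60 = -11 < 0, so the poles are a complex conjugate pair s = (-7 ± j√11)/(2×5). Real part = -7/(2×5) = -7/10 = -0.7; imaginary part = ±√11/(2×5) ≈ 0.3317. Poles: s = -0.7 ± 0.3317j.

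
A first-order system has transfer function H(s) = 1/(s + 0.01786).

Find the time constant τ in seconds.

For H(s) = 1/(s + 1/τ), the pole is at -1/τ = -0.01786, so τ = 1/0.01786 = 55.99 s.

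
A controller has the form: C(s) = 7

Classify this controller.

This is a Proportional (P) controller.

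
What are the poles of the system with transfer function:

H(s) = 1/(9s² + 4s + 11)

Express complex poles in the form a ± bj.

Discriminant = 4² - 4×9×11 = 16 - 396 = -380 < 0, so the poles are a complex conjugate pair s = (-4 ± j√380)/(2×9). Real part = -4/(2×9) = -4/18 ≈ -0.2222; imaginary part = ±√380/(2×9) ≈ 1.0830. Poles: s = -0.2222 ± 1.0830j.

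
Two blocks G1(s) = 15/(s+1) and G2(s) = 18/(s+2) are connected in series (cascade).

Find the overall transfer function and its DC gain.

Series: multiply transfer functions. G_eq = 15/(s+1) × 18/(s+2) = 270/((s+1)(s+2)). DC gain = 270/(1×2) = 135.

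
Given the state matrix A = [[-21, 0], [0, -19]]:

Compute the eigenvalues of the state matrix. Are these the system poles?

For diagonal matrix, eigenvalues are diagonal entries: λ₁ = -21, λ₂ = -19. Eigenvalues of A = system poles.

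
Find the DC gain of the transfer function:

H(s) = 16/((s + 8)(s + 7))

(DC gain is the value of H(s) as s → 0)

DC gain = H(0) = 16/(8 × 7) = 16/56 = 0.2857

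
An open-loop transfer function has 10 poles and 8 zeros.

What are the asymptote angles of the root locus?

n - m = 10 - 8 = 2. Angles: θk = (2k + 1)·180°/2 = 90°, 270°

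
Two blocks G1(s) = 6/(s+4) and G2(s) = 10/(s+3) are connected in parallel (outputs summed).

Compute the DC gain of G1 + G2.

Parallel: G_eq = G1 + G2. DC gain = G1(0) + G2(0) = 6/4 + 10/3 = 1.5 + 3.3333 = 4.8333.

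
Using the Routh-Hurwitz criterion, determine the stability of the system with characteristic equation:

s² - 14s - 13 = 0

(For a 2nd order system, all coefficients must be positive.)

Coefficients: 1, -14, -13. b=-14, c=-13 not positive, so system is unstable.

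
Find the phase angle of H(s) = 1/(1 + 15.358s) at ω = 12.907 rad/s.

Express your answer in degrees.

Phase = -arctan(ωτ) = -arctan(12.907 × 15.358) = -89.7°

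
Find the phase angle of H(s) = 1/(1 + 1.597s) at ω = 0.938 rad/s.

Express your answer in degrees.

Phase = -arctan(ωτ) = -arctan(0.938 × 1.597) = -56.3°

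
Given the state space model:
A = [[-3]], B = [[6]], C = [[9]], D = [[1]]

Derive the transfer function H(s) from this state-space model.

(sI - A)⁻¹ = 1/(s + 3). H(s) = 9×6/(s + 3) + 1 = (s + 57)/(s + 3).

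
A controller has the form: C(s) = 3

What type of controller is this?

This is a Proportional (P) controller.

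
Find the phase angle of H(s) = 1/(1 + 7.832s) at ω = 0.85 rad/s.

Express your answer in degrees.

Phase = -arctan(ωτ) = -arctan(0.85 × 7.832) = -81.5°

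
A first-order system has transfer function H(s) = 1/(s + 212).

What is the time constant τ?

For H(s) = 1/(s + 1/τ), the pole is at -1/τ = -212, so τ = 1/212 = 0.0047 s.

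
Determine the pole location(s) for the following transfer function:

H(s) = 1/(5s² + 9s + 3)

Discriminant = 9² - 4×5×3 = 81 - 60 = 21 > 0, so two distinct real poles. Using quadratic formula: s = (-9 ± √21)/(2×5) = (-9 ± √21)/10, with √21 ≈ 4.5826. s₁ ≈ -0.4417, s₂ ≈ -1.3583. Poles: s₁ = -0.4417, s₂ = -1.3583.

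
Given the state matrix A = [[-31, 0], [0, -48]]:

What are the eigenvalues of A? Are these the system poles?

For diagonal matrix, eigenvalues are diagonal entries: λ₁ = -31, λ₂ = -48. Eigenvalues of A = system poles.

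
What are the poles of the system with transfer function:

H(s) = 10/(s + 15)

Pole is where denominator = 0: s + 15 = 0, so s = -15.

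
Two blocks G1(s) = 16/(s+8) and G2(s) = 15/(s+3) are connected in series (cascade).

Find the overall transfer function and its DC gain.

Series: multiply transfer functions. G_eq = 16/(s+8) × 15/(s+3) = 240/((s+8)(s+3)). DC gain = 240/(8×3) = 10.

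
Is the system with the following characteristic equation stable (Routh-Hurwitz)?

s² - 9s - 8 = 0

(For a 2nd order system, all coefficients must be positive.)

Coefficients: 1, -9, -8. b=-9, c=-8 not positive, so system is unstable.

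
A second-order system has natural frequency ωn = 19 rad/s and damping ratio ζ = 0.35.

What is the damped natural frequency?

ωd = ωn√(1 - ζ²) = 19√(1 - 0.35²) = 17.8 rad/s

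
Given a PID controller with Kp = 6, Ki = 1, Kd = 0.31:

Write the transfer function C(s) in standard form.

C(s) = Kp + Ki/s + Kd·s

Substituting values: C(s) = 6 + 1/s + 0.31s = (0.31s² + 6s + 1)/s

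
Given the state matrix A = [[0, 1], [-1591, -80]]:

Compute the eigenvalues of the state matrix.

det(A - λI) = λ² - (-80)λ + 1591 = (λ - (-43))(λ - (-37)). Eigenvalues: -43, -37.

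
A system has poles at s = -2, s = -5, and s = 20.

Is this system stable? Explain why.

Pole(s) at s = 20 are not in the left half-plane. System is unstable.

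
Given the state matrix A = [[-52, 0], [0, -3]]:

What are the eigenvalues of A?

For diagonal matrix, eigenvalues are diagonal entries: λ₁ = -52, λ₂ = -3.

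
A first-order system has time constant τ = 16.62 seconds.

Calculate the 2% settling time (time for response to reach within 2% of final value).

For first-order system, 2% settling time ≈ 4τ = 4 × 16.62 = 66.48 s.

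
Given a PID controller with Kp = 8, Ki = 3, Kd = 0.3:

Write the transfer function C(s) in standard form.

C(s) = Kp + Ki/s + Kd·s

Substituting values: C(s) = 8 + 3/s + 0.3s = (0.3s² + 8s + 3)/s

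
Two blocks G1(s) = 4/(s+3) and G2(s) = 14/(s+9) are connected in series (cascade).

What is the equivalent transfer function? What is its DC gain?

Series: multiply transfer functions. G_eq = 4/(s+3) × 14/(s+9) = 56/((s+3)(s+9)). DC gain = 56/(3×9) = 2.0741.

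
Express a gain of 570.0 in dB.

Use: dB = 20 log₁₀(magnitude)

dB = 20 log₁₀(570.0) = 55.1 dB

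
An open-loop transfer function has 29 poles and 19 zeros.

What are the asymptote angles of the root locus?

n - m = 29 - 19 = 10. Angles: θk = (2k + 1)·180°/10 = 18°, 54°, 90°, 126°, 162°, 198°, 234°, 270°, 306°, 342°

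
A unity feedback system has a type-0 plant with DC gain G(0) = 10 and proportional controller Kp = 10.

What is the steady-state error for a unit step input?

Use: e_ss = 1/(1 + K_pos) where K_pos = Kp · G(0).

K_pos = Kp · G(0) = 10 × 10 = 100. e_ss = 1/(1 + 100) = 0.0099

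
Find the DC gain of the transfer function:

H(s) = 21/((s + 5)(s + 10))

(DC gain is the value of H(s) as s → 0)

DC gain = H(0) = 21/(5 × 10) = 21/50 = 0.42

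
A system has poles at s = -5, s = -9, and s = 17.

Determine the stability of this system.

Pole(s) at s = 17 are not in the left half-plane. System is unstable.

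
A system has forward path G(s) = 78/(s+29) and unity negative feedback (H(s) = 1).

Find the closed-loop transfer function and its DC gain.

T(s) = G/(1+GH) = [78/(s+29)] / [1 + 78/(s+29)] = 78/(s+29+78) = 78/(s+107). DC gain = 78/107 = 0.7290.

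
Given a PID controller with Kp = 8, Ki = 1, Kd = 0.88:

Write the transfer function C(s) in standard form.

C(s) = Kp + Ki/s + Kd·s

Substituting values: C(s) = 8 + 1/s + 0.88s = (0.88s² + 8s + 1)/s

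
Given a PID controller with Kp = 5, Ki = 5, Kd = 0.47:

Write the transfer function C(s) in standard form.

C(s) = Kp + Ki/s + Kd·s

Substituting values: C(s) = 5 + 5/s + 0.47s = (0.47s² + 5s + 5)/s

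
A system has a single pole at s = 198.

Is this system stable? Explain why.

Pole at s = 198 is in the right half-plane. Unstable.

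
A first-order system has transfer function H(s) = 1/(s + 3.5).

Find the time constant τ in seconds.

For H(s) = 1/(s + 1/τ), the pole is at -1/τ = -3.5, so τ = 1/3.5 = 0.2857 s.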